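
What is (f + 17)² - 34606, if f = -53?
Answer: -33310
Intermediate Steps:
(f + 17)² - 34606 = (-53 + 17)² - 34606 = (-36)² - 34606 = 1296 - 34606 = -33310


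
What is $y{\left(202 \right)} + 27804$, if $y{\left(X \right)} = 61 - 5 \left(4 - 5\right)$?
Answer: $27870$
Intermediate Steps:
$y{\left(X \right)} = 66$ ($y{\left(X \right)} = 61 - -5 = 61 + 5 = 66$)
$y{\left(202 \right)} + 27804 = 66 + 27804 = 27870$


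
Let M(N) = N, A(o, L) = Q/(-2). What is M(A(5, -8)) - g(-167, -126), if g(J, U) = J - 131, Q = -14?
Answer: 305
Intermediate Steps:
A(o, L) = 7 (A(o, L) = -14/(-2) = -14*(-½) = 7)
g(J, U) = -131 + J
M(A(5, -8)) - g(-167, -126) = 7 - (-131 - 167) = 7 - 1*(-298) = 7 + 298 = 305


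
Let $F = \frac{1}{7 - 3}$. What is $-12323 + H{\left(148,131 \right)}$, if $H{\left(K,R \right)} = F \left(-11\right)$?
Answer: $- \frac{49303}{4} \approx -12326.0$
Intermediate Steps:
$F = \frac{1}{4} \approx 0.25$
$H{\left(K,R \right)} = - \frac{11}{4}$ ($H{\left(K,R \right)} = \frac{1}{4} \left(-11\right) = - \frac{11}{4}$)
$-12323 + H{\left(148,131 \right)} = -12323 - \frac{11}{4} = - \frac{49303}{4}$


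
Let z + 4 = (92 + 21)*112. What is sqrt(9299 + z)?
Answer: 9*sqrt(271) ≈ 148.16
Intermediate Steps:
z = 12652 (z = -4 + (92 + 21)*112 = -4 + 113*112 = -4 + 12656 = 12652)
sqrt(9299 + z) = sqrt(9299 + 12652) = sqrt(21951) = 9*sqrt(271)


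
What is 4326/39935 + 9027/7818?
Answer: 18776853/14867230 ≈ 1.2630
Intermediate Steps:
4326/39935 + 9027/7818 = 4326*(1/39935) + 9027*(1/7818) = 618/5705 + 3009/2606 = 18776853/14867230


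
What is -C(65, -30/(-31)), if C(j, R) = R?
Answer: -30/31 ≈ -0.96774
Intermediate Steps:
-C(65, -30/(-31)) = -(-30)/(-31) = -(-30)*(-1)/31 = -1*30/31 = -30/31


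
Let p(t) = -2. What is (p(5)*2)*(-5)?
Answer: 20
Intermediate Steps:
(p(5)*2)*(-5) = -2*2*(-5) = -4*(-5) = 20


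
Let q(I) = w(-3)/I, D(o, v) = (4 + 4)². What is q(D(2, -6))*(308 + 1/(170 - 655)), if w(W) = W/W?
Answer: 149379/31040 ≈ 4.8125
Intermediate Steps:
D(o, v) = 64 (D(o, v) = 8² = 64)
w(W) = 1
q(I) = 1/I
q(D(2, -6))*(308 + 1/(170 - 655)) = (308 + 1/(170 - 655))/64 = (308 + 1/(-485))/64 = (308 - 1/485)/64 = (1/64)*(149379/485) = 149379/31040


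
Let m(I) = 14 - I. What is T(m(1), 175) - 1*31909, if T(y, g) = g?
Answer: -31734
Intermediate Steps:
T(m(1), 175) - 1*31909 = 175 - 1*31909 = 175 - 31909 = -31734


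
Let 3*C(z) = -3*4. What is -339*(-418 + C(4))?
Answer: 143058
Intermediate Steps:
C(z) = -4 (C(z) = (-3*4)/3 = (1/3)*(-12) = -4)
-339*(-418 + C(4)) = -339*(-418 - 4) = -339*(-422) = 143058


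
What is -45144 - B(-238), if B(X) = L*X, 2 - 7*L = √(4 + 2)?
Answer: -45076 - 34*√6 ≈ -45159.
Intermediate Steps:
L = 2/7 - √6/7 (L = 2/7 - √(4 + 2)/7 = 2/7 - √6/7 ≈ -0.064213)
B(X) = X*(2/7 - √6/7) (B(X) = (2/7 - √6/7)*X = X*(2/7 - √6/7))
-45144 - B(-238) = -45144 - (-238)*(2 - √6)/7 = -45144 - (-68 + 34*√6) = -45144 + (68 - 34*√6) = -45076 - 34*√6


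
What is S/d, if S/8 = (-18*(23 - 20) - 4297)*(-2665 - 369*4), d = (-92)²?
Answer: 18017491/1058 ≈ 17030.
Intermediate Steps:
d = 8464
S = 144139928 (S = 8*((-18*(23 - 20) - 4297)*(-2665 - 369*4)) = 8*((-18*3 - 4297)*(-2665 - 1476)) = 8*((-54 - 4297)*(-4141)) = 8*(-4351*(-4141)) = 8*18017491 = 144139928)
S/d = 144139928/8464 = 144139928*(1/8464) = 18017491/1058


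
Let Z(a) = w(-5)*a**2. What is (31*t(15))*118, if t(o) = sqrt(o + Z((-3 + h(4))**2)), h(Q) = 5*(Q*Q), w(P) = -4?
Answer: 3658*I*sqrt(140612149) ≈ 4.3377e+7*I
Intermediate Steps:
h(Q) = 5*Q**2
Z(a) = -4*a**2
t(o) = sqrt(-140612164 + o) (t(o) = sqrt(o - 4*(-3 + 5*4**2)**4) = sqrt(o - 4*(-3 + 5*16)**4) = sqrt(o - 4*(-3 + 80)**4) = sqrt(o - 4*(77**2)**2) = sqrt(o - 4*5929**2) = sqrt(o - 4*35153041) = sqrt(o - 140612164) = sqrt(-140612164 + o))
(31*t(15))*118 = (31*sqrt(-140612164 + 15))*118 = (31*sqrt(-140612149))*118 = (31*(I*sqrt(140612149)))*118 = (31*I*sqrt(140612149))*118 = 3658*I*sqrt(140612149)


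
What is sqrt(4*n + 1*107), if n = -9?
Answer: sqrt(71) ≈ 8.4261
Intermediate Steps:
sqrt(4*n + 1*107) = sqrt(4*(-9) + 1*107) = sqrt(-36 + 107) = sqrt(71)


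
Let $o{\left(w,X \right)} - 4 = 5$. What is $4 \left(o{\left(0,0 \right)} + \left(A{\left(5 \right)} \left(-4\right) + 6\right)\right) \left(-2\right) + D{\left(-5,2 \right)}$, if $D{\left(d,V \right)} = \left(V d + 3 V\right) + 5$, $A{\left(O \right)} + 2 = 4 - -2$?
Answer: $9$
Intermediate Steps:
$o{\left(w,X \right)} = 9$ ($o{\left(w,X \right)} = 4 + 5 = 9$)
$A{\left(O \right)} = 4$ ($A{\left(O \right)} = -2 + \left(4 - -2\right) = -2 + \left(4 + 2\right) = -2 + 6 = 4$)
$D{\left(d,V \right)} = 5 + 3 V + V d$ ($D{\left(d,V \right)} = \left(3 V + V d\right) + 5 = 5 + 3 V + V d$)
$4 \left(o{\left(0,0 \right)} + \left(A{\left(5 \right)} \left(-4\right) + 6\right)\right) \left(-2\right) + D{\left(-5,2 \right)} = 4 \left(9 + \left(4 \left(-4\right) + 6\right)\right) \left(-2\right) + \left(5 + 3 \cdot 2 + 2 \left(-5\right)\right) = 4 \left(9 + \left(-16 + 6\right)\right) \left(-2\right) + \left(5 + 6 - 10\right) = 4 \left(9 - 10\right) \left(-2\right) + 1 = 4 \left(\left(-1\right) \left(-2\right)\right) + 1 = 4 \cdot 2 + 1 = 8 + 1 = 9$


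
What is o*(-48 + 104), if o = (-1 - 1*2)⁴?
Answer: 4536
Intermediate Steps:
o = 81 (o = (-1 - 2)⁴ = (-3)⁴ = 81)
o*(-48 + 104) = 81*(-48 + 104) = 81*56 = 4536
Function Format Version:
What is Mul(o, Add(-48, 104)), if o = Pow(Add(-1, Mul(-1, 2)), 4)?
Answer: 4536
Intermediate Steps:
o = 81 (o = Pow(Add(-1, -2), 4) = Pow(-3, 4) = 81)
Mul(o, Add(-48, 104)) = Mul(81, Add(-48, 104)) = Mul(81, 56) = 4536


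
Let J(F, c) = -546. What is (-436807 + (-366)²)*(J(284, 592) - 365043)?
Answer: 110718994239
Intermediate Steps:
(-436807 + (-366)²)*(J(284, 592) - 365043) = (-436807 + (-366)²)*(-546 - 365043) = (-436807 + 133956)*(-365589) = -302851*(-365589) = 110718994239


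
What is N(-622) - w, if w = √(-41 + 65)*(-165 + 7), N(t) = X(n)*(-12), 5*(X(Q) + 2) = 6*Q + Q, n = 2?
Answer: -48/5 + 316*√6 ≈ 764.44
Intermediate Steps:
X(Q) = -2 + 7*Q/5 (X(Q) = -2 + (6*Q + Q)/5 = -2 + (7*Q)/5 = -2 + 7*Q/5)
N(t) = -48/5 (N(t) = (-2 + (7/5)*2)*(-12) = (-2 + 14/5)*(-12) = (⅘)*(-12) = -48/5)
w = -316*√6 (w = √24*(-158) = (2*√6)*(-158) = -316*√6 ≈ -774.04)
N(-622) - w = -48/5 - (-316)*√6 = -48/5 + 316*√6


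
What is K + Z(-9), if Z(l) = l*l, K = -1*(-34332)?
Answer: 34413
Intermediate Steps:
K = 34332
Z(l) = l²
K + Z(-9) = 34332 + (-9)² = 34332 + 81 = 34413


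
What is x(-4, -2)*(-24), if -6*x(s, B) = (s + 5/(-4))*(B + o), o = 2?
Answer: 0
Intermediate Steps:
x(s, B) = -(2 + B)*(-5/4 + s)/6 (x(s, B) = -(s + 5/(-4))*(B + 2)/6 = -(s + 5*(-¼))*(2 + B)/6 = -(s - 5/4)*(2 + B)/6 = -(-5/4 + s)*(2 + B)/6 = -(2 + B)*(-5/4 + s)/6)
x(-4, -2)*(-24) = (5/12 - ⅓*(-4) + (5/24)*(-2) - ⅙*(-2)*(-4))*(-24) = (5/12 + 4/3 - 5/12 - 4/3)*(-24) = 0*(-24) = 0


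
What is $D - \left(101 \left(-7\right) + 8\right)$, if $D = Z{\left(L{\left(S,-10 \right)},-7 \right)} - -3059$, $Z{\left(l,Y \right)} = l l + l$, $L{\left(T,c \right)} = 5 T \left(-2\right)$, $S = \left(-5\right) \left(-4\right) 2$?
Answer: $163358$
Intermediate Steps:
$S = 40$ ($S = 20 \cdot 2 = 40$)
$L{\left(T,c \right)} = - 10 T$
$Z{\left(l,Y \right)} = l + l^{2}$ ($Z{\left(l,Y \right)} = l^{2} + l = l + l^{2}$)
$D = 162659$ ($D = \left(-10\right) 40 \left(1 - 400\right) - -3059 = - 400 \left(1 - 400\right) + 3059 = \left(-400\right) \left(-399\right) + 3059 = 159600 + 3059 = 162659$)
$D - \left(101 \left(-7\right) + 8\right) = 162659 - \left(101 \left(-7\right) + 8\right) = 162659 - \left(-707 + 8\right) = 162659 - -699 = 162659 + 699 = 163358$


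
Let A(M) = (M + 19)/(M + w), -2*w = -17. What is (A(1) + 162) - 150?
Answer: 268/19 ≈ 14.105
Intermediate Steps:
w = 17/2 (w = -1/2*(-17) = 17/2 ≈ 8.5000)
A(M) = (19 + M)/(17/2 + M) (A(M) = (M + 19)/(M + 17/2) = (19 + M)/(17/2 + M))
(A(1) + 162) - 150 = (2*(19 + 1)/(17 + 2*1) + 162) - 150 = (2*20/(17 + 2) + 162) - 150 = (2*20/19 + 162) - 150 = (2*(1/19)*20 + 162) - 150 = (40/19 + 162) - 150 = 3118/19 - 150 = 268/19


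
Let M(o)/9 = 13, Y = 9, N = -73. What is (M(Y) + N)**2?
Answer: 1936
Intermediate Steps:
M(o) = 117 (M(o) = 9*13 = 117)
(M(Y) + N)**2 = (117 - 73)**2 = 44**2 = 1936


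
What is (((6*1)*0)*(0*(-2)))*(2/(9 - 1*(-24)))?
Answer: 0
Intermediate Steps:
(((6*1)*0)*(0*(-2)))*(2/(9 - 1*(-24))) = ((6*0)*0)*(2/(9 + 24)) = (0*0)*(2/33) = 0*(2*(1/33)) = 0*(2/33) = 0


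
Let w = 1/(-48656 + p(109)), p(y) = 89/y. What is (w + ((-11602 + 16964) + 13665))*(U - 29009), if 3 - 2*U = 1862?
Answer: -1007012155379532/1767805 ≈ -5.6964e+8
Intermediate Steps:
U = -1859/2 (U = 3/2 - ½*1862 = 3/2 - 931 = -1859/2 ≈ -929.50)
w = -109/5303415 (w = 1/(-48656 + 89/109) = 1/(-5303415/109) = -109/5303415 ≈ -2.0553e-5)
(w + ((-11602 + 16964) + 13665))*(U - 29009) = (-109/5303415 + ((-11602 + 16964) + 13665))*(-1859/2 - 29009) = (-109/5303415 + (5362 + 13665))*(-59877/2) = (-109/5303415 + 19027)*(-59877/2) = (100908077096/5303415)*(-59877/2) = -1007012155379532/1767805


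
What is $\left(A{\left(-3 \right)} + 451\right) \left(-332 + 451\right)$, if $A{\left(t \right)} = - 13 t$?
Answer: $58310$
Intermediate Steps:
$\left(A{\left(-3 \right)} + 451\right) \left(-332 + 451\right) = \left(\left(-13\right) \left(-3\right) + 451\right) \left(-332 + 451\right) = \left(39 + 451\right) 119 = 490 \cdot 119 = 58310$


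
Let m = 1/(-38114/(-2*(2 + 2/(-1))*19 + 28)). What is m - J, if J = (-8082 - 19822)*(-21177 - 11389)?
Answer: -17317508750862/19057 ≈ -9.0872e+8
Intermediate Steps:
J = 908721664 (J = -27904*(-32566) = 908721664)
m = -14/19057 (m = 1/(-38114/(-2*(2 + 2*(-1))*19 + 28)) = 1/(-38114/(-2*(2 - 2)*19 + 28)) = 1/(-38114/(-2*0*19 + 28)) = 1/(-38114/(0*19 + 28)) = 1/(-38114/(0 + 28)) = 1/(-38114/28) = 1/(-38114*1/28) = 1/(-19057/14) = -14/19057 ≈ -0.00073464)
m - J = -14/19057 - 1*908721664 = -14/19057 - 908721664 = -17317508750862/19057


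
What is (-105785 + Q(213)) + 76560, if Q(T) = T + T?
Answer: -28799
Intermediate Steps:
Q(T) = 2*T
(-105785 + Q(213)) + 76560 = (-105785 + 2*213) + 76560 = (-105785 + 426) + 76560 = -105359 + 76560 = -28799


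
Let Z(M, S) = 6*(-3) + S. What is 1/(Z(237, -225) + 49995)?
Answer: 1/49752 ≈ 2.0100e-5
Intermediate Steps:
Z(M, S) = -18 + S
1/(Z(237, -225) + 49995) = 1/((-18 - 225) + 49995) = 1/(-243 + 49995) = 1/49752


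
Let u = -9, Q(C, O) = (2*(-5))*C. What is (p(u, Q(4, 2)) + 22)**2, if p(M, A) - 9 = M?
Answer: 484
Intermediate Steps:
Q(C, O) = -10*C
p(M, A) = 9 + M
(p(u, Q(4, 2)) + 22)**2 = ((9 - 9) + 22)**2 = (0 + 22)**2 = 22**2 = 484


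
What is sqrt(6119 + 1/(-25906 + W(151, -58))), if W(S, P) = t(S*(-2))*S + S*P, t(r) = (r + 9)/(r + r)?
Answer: sqrt(117144092113059)/138363 ≈ 78.224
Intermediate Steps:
t(r) = (9 + r)/(2*r) (t(r) = (9 + r)/((2*r)) = (9 + r)*(1/(2*r)) = (9 + r)/(2*r))
W(S, P) = -9/4 + S/2 + P*S (W(S, P) = ((9 + S*(-2))/(2*((S*(-2)))))*S + S*P = ((9 - 2*S)/(2*((-2*S))))*S + P*S = ((-1/(2*S))*(9 - 2*S)/2)*S + P*S = (-(9 - 2*S)/(4*S))*S + P*S = (-9/4 + S/2) + P*S = -9/4 + S/2 + P*S)
sqrt(6119 + 1/(-25906 + W(151, -58))) = sqrt(6119 + 1/(-25906 + (-9/4 + (1/2)*151 - 58*151))) = sqrt(6119 + 1/(-25906 + (-9/4 + 151/2 - 8758))) = sqrt(6119 + 1/(-25906 - 34739/4)) = sqrt(6119 + 1/(-138363/4)) = sqrt(6119 - 4/138363) = sqrt(846643193/138363) = sqrt(117144092113059)/138363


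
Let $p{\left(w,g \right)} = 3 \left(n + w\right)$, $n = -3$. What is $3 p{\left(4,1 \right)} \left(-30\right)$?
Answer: $-270$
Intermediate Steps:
$p{\left(w,g \right)} = -9 + 3 w$ ($p{\left(w,g \right)} = 3 \left(-3 + w\right) = -9 + 3 w$)
$3 p{\left(4,1 \right)} \left(-30\right) = 3 \left(-9 + 3 \cdot 4\right) \left(-30\right) = 3 \left(-9 + 12\right) \left(-30\right) = 3 \cdot 3 \left(-30\right) = 9 \left(-30\right) = -270$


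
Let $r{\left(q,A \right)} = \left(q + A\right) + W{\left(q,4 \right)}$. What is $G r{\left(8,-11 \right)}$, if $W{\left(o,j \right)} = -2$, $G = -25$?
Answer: $125$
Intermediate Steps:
$r{\left(q,A \right)} = -2 + A + q$ ($r{\left(q,A \right)} = \left(q + A\right) - 2 = \left(A + q\right) - 2 = -2 + A + q$)
$G r{\left(8,-11 \right)} = - 25 \left(-2 - 11 + 8\right) = \left(-25\right) \left(-5\right) = 125$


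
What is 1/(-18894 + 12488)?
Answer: -1/6406 ≈ -0.00015610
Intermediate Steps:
1/(-18894 + 12488) = 1/(-6406) = -1/6406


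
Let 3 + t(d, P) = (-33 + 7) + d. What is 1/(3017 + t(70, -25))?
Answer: 1/3058 ≈ 0.00032701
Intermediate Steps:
t(d, P) = -29 + d (t(d, P) = -3 + ((-33 + 7) + d) = -3 + (-26 + d) = -29 + d)
1/(3017 + t(70, -25)) = 1/(3017 + (-29 + 70)) = 1/(3017 + 41) = 1/3058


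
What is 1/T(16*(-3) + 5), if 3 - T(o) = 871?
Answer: -1/868 ≈ -0.0011521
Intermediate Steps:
T(o) = -868 (T(o) = 3 - 1*871 = 3 - 871 = -868)
1/T(16*(-3) + 5) = 1/(-868) = -1/868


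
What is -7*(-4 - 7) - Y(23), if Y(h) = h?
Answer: 54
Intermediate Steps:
-7*(-4 - 7) - Y(23) = -7*(-4 - 7) - 1*23 = -7*(-11) - 23 = 77 - 23 = 54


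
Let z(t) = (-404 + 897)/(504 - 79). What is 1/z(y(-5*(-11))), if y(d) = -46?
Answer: 25/29 ≈ 0.86207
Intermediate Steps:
z(t) = 29/25 (z(t) = 493/425 = 493*(1/425) = 29/25)
1/z(y(-5*(-11))) = 1/(29/25) = 25/29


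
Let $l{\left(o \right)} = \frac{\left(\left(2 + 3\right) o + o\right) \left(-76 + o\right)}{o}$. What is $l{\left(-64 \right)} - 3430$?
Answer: $-4270$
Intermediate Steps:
$l{\left(o \right)} = -456 + 6 o$ ($l{\left(o \right)} = \frac{\left(5 o + o\right) \left(-76 + o\right)}{o} = \frac{6 o \left(-76 + o\right)}{o} = -456 + 6 o$)
$l{\left(-64 \right)} - 3430 = \left(-456 + 6 \left(-64\right)\right) - 3430 = \left(-456 - 384\right) - 3430 = -840 - 3430 = -4270$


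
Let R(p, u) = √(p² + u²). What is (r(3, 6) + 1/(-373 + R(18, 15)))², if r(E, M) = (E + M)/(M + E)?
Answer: 9550587699/9602208200 - 414621*√61/9602208200 ≈ 0.99429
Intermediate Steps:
r(E, M) = 1 (r(E, M) = (E + M)/(E + M) = 1)
(r(3, 6) + 1/(-373 + R(18, 15)))² = (1 + 1/(-373 + √(18² + 15²)))² = (1 + 1/(-373 + √(324 + 225)))² = (1 + 1/(-373 + √549))² = (1 + 1/(-373 + 3*√61))²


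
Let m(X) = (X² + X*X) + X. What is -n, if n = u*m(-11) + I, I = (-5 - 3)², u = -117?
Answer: 26963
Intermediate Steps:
I = 64 (I = (-8)² = 64)
m(X) = X + 2*X² (m(X) = (X² + X²) + X = 2*X² + X = X + 2*X²)
n = -26963 (n = -(-1287)*(1 + 2*(-11)) + 64 = -(-1287)*(1 - 22) + 64 = -(-1287)*(-21) + 64 = -117*231 + 64 = -27027 + 64 = -26963)
-n = -1*(-26963) = 26963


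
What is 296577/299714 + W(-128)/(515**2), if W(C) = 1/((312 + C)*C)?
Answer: 926295859549343/936093619174400 ≈ 0.98953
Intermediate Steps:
W(C) = 1/(C*(312 + C))
296577/299714 + W(-128)/(515**2) = 296577/299714 + (1/((-128)*(312 - 128)))/(515**2) = 296577*(1/299714) - 1/128/184/265225 = 296577/299714 - 1/128*1/184*(1/265225) = 296577/299714 - 1/23552*1/265225 = 296577/299714 - 1/6246579200 = 926295859549343/936093619174400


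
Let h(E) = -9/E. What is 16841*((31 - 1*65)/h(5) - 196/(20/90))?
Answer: -130820888/9 ≈ -1.4536e+7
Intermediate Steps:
16841*((31 - 1*65)/h(5) - 196/(20/90)) = 16841*((31 - 1*65)/((-9/5)) - 196/(20/90)) = 16841*((31 - 65)/((-9*⅕)) - 196/(20*(1/90))) = 16841*(-34/(-9/5) - 196/2/9) = 16841*(-34*(-5/9) - 196*9/2) = 16841*(170/9 - 882) = 16841*(-7768/9) = -130820888/9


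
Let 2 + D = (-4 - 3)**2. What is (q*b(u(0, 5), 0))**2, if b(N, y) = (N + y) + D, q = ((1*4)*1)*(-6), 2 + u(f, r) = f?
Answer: 1166400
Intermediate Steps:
u(f, r) = -2 + f
q = -24 (q = (4*1)*(-6) = 4*(-6) = -24)
D = 47 (D = -2 + (-4 - 3)**2 = -2 + (-7)**2 = -2 + 49 = 47)
b(N, y) = 47 + N + y (b(N, y) = (N + y) + 47 = 47 + N + y)
(q*b(u(0, 5), 0))**2 = (-24*(47 + (-2 + 0) + 0))**2 = (-24*(47 - 2 + 0))**2 = (-24*45)**2 = (-1080)**2 = 1166400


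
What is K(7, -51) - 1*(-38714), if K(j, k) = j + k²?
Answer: 41322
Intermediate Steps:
K(7, -51) - 1*(-38714) = (7 + (-51)²) - 1*(-38714) = (7 + 2601) + 38714 = 2608 + 38714 = 41322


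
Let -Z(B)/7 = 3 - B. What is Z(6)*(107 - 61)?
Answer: 966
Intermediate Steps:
Z(B) = -21 + 7*B (Z(B) = -7*(3 - B) = -21 + 7*B)
Z(6)*(107 - 61) = (-21 + 7*6)*(107 - 61) = (-21 + 42)*46 = 21*46 = 966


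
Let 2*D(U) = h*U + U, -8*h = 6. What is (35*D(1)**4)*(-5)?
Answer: -175/4096 ≈ -0.042725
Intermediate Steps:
h = -3/4 (h = -1/8*6 = -3/4 ≈ -0.75000)
D(U) = U/8 (D(U) = (-3*U/4 + U)/2 = (U/4)/2 = U/8)
(35*D(1)**4)*(-5) = (35*((1/8)*1)**4)*(-5) = (35*(1/8)**4)*(-5) = (35*(1/4096))*(-5) = (35/4096)*(-5) = -175/4096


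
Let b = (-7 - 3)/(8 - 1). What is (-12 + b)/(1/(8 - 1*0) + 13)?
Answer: -752/735 ≈ -1.0231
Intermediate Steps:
b = -10/7 ≈ -1.4286
(-12 + b)/(1/(8 - 1*0) + 13) = (-12 - 10/7)/(1/(8 - 1*0) + 13) = -94/(7*(1/(8 + 0) + 13)) = -94/(7*(1/8 + 13)) = -94/(7*(⅛ + 13)) = -94/(7*105/8) = -94/7*8/105 = -752/735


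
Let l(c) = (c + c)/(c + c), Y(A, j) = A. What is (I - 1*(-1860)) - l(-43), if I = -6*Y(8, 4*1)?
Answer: 1811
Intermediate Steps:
l(c) = 1 (l(c) = (2*c)/((2*c)) = (2*c)*(1/(2*c)) = 1)
I = -48 (I = -6*8 = -48)
(I - 1*(-1860)) - l(-43) = (-48 - 1*(-1860)) - 1*1 = (-48 + 1860) - 1 = 1812 - 1 = 1811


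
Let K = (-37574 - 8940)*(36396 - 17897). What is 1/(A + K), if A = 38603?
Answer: -1/860423883 ≈ -1.1622e-9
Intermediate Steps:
K = -860462486 (K = -46514*18499 = -860462486)
1/(A + K) = 1/(38603 - 860462486) = 1/(-860423883) = -1/860423883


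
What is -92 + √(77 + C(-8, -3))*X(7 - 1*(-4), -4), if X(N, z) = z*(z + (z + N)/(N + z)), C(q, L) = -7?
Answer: -92 + 12*√70 ≈ 8.3992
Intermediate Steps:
X(N, z) = z*(1 + z) (X(N, z) = z*(z + (N + z)/(N + z)) = z*(z + 1) = z*(1 + z))
-92 + √(77 + C(-8, -3))*X(7 - 1*(-4), -4) = -92 + √(77 - 7)*(-4*(1 - 4)) = -92 + √70*(-4*(-3)) = -92 + √70*12 = -92 + 12*√70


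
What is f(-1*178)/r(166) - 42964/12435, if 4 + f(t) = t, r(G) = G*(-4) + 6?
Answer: -1857653/584445 ≈ -3.1785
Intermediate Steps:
r(G) = 6 - 4*G (r(G) = -4*G + 6 = 6 - 4*G)
f(t) = -4 + t
f(-1*178)/r(166) - 42964/12435 = (-4 - 1*178)/(6 - 4*166) - 42964/12435 = (-4 - 178)/(6 - 664) - 42964*1/12435 = -182/(-658) - 42964/12435 = -182*(-1/658) - 42964/12435 = 13/47 - 42964/12435 = -1857653/584445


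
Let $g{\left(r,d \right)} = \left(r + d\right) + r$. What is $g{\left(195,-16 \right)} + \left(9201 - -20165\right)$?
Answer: $29740$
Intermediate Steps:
$g{\left(r,d \right)} = d + 2 r$ ($g{\left(r,d \right)} = \left(d + r\right) + r = d + 2 r$)
$g{\left(195,-16 \right)} + \left(9201 - -20165\right) = \left(-16 + 2 \cdot 195\right) + \left(9201 - -20165\right) = \left(-16 + 390\right) + \left(9201 + 20165\right) = 374 + 29366 = 29740$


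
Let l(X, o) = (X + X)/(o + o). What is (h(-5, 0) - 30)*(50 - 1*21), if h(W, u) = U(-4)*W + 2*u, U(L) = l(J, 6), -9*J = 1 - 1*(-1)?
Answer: -23345/27 ≈ -864.63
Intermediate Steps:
J = -2/9 (J = -(1 - 1*(-1))/9 = -(1 + 1)/9 = -1/9*2 = -2/9 ≈ -0.22222)
l(X, o) = X/o (l(X, o) = (2*X)/((2*o)) = (2*X)*(1/(2*o)) = X/o)
U(L) = -1/27 (U(L) = -2/9/6 = -2/9*1/6 = -1/27)
h(W, u) = 2*u - W/27 (h(W, u) = -W/27 + 2*u = 2*u - W/27)
(h(-5, 0) - 30)*(50 - 1*21) = ((2*0 - 1/27*(-5)) - 30)*(50 - 1*21) = ((0 + 5/27) - 30)*(50 - 21) = (5/27 - 30)*29 = -805/27*29 = -23345/27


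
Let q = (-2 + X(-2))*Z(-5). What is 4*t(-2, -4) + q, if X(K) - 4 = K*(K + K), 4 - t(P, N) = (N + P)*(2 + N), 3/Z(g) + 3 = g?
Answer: -143/4 ≈ -35.750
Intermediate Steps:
Z(g) = 3/(-3 + g)
t(P, N) = 4 - (2 + N)*(N + P) (t(P, N) = 4 - (N + P)*(2 + N) = 4 - (2 + N)*(N + P))
X(K) = 4 + 2*K² (X(K) = 4 + K*(K + K) = 4 + K*(2*K) = 4 + 2*K²)
q = -15/4 (q = (-2 + (4 + 2*(-2)²))*(3/(-3 - 5)) = (-2 + (4 + 2*4))*(3/(-8)) = (-2 + (4 + 8))*(3*(-⅛)) = (-2 + 12)*(-3/8) = 10*(-3/8) = -15/4 ≈ -3.7500)
4*t(-2, -4) + q = 4*(4 - 1*(-4)² - 2*(-4) - 2*(-2) - 1*(-4)*(-2)) - 15/4 = 4*(4 - 1*16 + 8 + 4 - 8) - 15/4 = 4*(4 - 16 + 8 + 4 - 8) - 15/4 = 4*(-8) - 15/4 = -32 - 15/4 = -143/4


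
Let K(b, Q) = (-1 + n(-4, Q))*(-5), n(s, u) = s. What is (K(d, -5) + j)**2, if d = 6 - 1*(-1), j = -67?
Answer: 1764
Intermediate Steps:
d = 7 (d = 6 + 1 = 7)
K(b, Q) = 25 (K(b, Q) = (-1 - 4)*(-5) = -5*(-5) = 25)
(K(d, -5) + j)**2 = (25 - 67)**2 = (-42)**2 = 1764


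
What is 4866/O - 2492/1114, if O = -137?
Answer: -2881064/76309 ≈ -37.755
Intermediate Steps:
4866/O - 2492/1114 = 4866/(-137) - 2492/1114 = 4866*(-1/137) - 2492*1/1114 = -4866/137 - 1246/557 = -2881064/76309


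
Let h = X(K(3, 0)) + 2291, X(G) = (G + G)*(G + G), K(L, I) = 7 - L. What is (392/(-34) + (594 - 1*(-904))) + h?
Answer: 65305/17 ≈ 3841.5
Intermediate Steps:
X(G) = 4*G**2 (X(G) = (2*G)*(2*G) = 4*G**2)
h = 2355 (h = 4*(7 - 1*3)**2 + 2291 = 4*(7 - 3)**2 + 2291 = 4*4**2 + 2291 = 4*16 + 2291 = 64 + 2291 = 2355)
(392/(-34) + (594 - 1*(-904))) + h = (392/(-34) + (594 - 1*(-904))) + 2355 = (392*(-1/34) + (594 + 904)) + 2355 = (-196/17 + 1498) + 2355 = 25270/17 + 2355 = 65305/17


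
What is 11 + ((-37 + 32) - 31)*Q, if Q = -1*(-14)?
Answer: -493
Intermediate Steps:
Q = 14
11 + ((-37 + 32) - 31)*Q = 11 + ((-37 + 32) - 31)*14 = 11 + (-5 - 31)*14 = 11 - 36*14 = 11 - 504 = -493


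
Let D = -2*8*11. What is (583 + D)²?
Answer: 165649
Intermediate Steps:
D = -176 (D = -16*11 = -176)
(583 + D)² = (583 - 176)² = 407² = 165649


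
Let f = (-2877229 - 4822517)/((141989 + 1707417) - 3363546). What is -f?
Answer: -3849873/757070 ≈ -5.0852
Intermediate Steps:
f = 3849873/757070 (f = -7699746/(1849406 - 3363546) = -7699746/(-1514140) = -7699746*(-1/1514140) = 3849873/757070 ≈ 5.0852)
-f = -1*3849873/757070 = -3849873/757070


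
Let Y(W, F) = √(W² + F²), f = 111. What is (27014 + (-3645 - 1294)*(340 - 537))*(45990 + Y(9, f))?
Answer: 45989862030 + 2999991*√1378 ≈ 4.6101e+10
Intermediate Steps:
Y(W, F) = √(F² + W²)
(27014 + (-3645 - 1294)*(340 - 537))*(45990 + Y(9, f)) = (27014 + (-3645 - 1294)*(340 - 537))*(45990 + √(111² + 9²)) = (27014 - 4939*(-197))*(45990 + √(12321 + 81)) = (27014 + 972983)*(45990 + √12402) = 999997*(45990 + 3*√1378) = 45989862030 + 2999991*√1378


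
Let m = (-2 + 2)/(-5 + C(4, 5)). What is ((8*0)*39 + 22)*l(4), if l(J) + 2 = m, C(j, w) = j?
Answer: -44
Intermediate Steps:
m = 0 (m = (-2 + 2)/(-5 + 4) = 0/(-1) = 0*(-1) = 0)
l(J) = -2 (l(J) = -2 + 0 = -2)
((8*0)*39 + 22)*l(4) = ((8*0)*39 + 22)*(-2) = (0*39 + 22)*(-2) = (0 + 22)*(-2) = 22*(-2) = -44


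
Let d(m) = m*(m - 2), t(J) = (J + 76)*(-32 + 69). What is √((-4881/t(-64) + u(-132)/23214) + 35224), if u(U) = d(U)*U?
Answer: √2878205314979841/286306 ≈ 187.38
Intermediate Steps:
t(J) = 2812 + 37*J (t(J) = (76 + J)*37 = 2812 + 37*J)
d(m) = m*(-2 + m)
u(U) = U²*(-2 + U) (u(U) = (U*(-2 + U))*U = U²*(-2 + U))
√((-4881/t(-64) + u(-132)/23214) + 35224) = √((-4881/(2812 + 37*(-64)) + ((-132)²*(-2 - 132))/23214) + 35224) = √((-4881/(2812 - 2368) + (17424*(-134))*(1/23214)) + 35224) = √((-4881/444 - 2334816*1/23214) + 35224) = √((-4881*1/444 - 389136/3869) + 35224) = √((-1627/148 - 389136/3869) + 35224) = √(-63886991/572612 + 35224) = √(20105798097/572612) = √2878205314979841/286306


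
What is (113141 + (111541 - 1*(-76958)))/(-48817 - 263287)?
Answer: -37705/39013 ≈ -0.96647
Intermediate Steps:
(113141 + (111541 - 1*(-76958)))/(-48817 - 263287) = (113141 + (111541 + 76958))/(-312104) = (113141 + 188499)*(-1/312104) = 301640*(-1/312104) = -37705/39013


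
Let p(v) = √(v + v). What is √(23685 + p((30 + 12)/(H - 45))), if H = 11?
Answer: √(6844965 + 17*I*√714)/17 ≈ 153.9 + 0.0051066*I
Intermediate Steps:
p(v) = √2*√v (p(v) = √(2*v) = √2*√v)
√(23685 + p((30 + 12)/(H - 45))) = √(23685 + √2*√((30 + 12)/(11 - 45))) = √(23685 + √2*√(42/(-34))) = √(23685 + √2*√(42*(-1/34))) = √(23685 + √2*√(-21/17)) = √(23685 + √2*(I*√357/17)) = √(23685 + I*√714/17)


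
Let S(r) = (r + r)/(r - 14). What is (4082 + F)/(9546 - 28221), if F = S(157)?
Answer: -38936/178035 ≈ -0.21870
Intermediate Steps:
S(r) = 2*r/(-14 + r) (S(r) = (2*r)/(-14 + r) = 2*r/(-14 + r))
F = 314/143 (F = 2*157/(-14 + 157) = 2*157/143 = 2*157*(1/143) = 314/143 ≈ 2.1958)
(4082 + F)/(9546 - 28221) = (4082 + 314/143)/(9546 - 28221) = (584040/143)/(-18675) = (584040/143)*(-1/18675) = -38936/178035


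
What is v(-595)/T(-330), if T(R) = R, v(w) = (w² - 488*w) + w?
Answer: -64379/33 ≈ -1950.9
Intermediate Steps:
v(w) = w² - 487*w
v(-595)/T(-330) = -595*(-487 - 595)/(-330) = -595*(-1082)*(-1/330) = 643790*(-1/330) = -64379/33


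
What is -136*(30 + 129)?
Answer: -21624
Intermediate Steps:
-136*(30 + 129) = -136*159 = -21624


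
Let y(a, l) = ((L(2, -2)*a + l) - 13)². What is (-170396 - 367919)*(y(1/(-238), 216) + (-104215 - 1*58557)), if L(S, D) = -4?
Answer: 926632299376465/14161 ≈ 6.5436e+10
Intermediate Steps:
y(a, l) = (-13 + l - 4*a)² (y(a, l) = ((-4*a + l) - 13)² = ((l - 4*a) - 13)² = (-13 + l - 4*a)²)
(-170396 - 367919)*(y(1/(-238), 216) + (-104215 - 1*58557)) = (-170396 - 367919)*((-13 + 216 - 4/(-238))² + (-104215 - 1*58557)) = -538315*((-13 + 216 - 4*(-1/238))² + (-104215 - 58557)) = -538315*((-13 + 216 + 2/119)² - 162772) = -538315*((24159/119)² - 162772) = -538315*(583657281/14161 - 162772) = -538315*(-1721357011/14161) = 926632299376465/14161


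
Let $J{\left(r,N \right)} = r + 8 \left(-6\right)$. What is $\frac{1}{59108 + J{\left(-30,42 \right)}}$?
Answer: $\frac{1}{59030} \approx 1.6941 \cdot 10^{-5}$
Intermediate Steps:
$J{\left(r,N \right)} = -48 + r$ ($J{\left(r,N \right)} = r - 48 = -48 + r$)
$\frac{1}{59108 + J{\left(-30,42 \right)}} = \frac{1}{59108 - 78} = \frac{1}{59030}$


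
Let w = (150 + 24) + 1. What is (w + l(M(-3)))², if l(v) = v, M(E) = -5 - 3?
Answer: 27889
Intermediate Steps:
M(E) = -8
w = 175 (w = 174 + 1 = 175)
(w + l(M(-3)))² = (175 - 8)² = 167² = 27889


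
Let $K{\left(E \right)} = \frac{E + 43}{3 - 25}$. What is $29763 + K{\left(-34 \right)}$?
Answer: $\frac{654777}{22} \approx 29763.0$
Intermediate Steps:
$K{\left(E \right)} = - \frac{43}{22} - \frac{E}{22}$ ($K{\left(E \right)} = \frac{43 + E}{-22} = \left(43 + E\right) \left(- \frac{1}{22}\right) = - \frac{43}{22} - \frac{E}{22}$)
$29763 + K{\left(-34 \right)} = 29763 - \frac{9}{22} = \frac{654777}{22}$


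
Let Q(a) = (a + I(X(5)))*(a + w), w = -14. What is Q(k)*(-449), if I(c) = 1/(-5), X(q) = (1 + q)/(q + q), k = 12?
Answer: 52982/5 ≈ 10596.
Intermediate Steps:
X(q) = (1 + q)/(2*q) (X(q) = (1 + q)/((2*q)) = (1 + q)*(1/(2*q)) = (1 + q)/(2*q))
I(c) = -⅕
Q(a) = (-14 + a)*(-⅕ + a) (Q(a) = (a - ⅕)*(a - 14) = (-⅕ + a)*(-14 + a) = (-14 + a)*(-⅕ + a))
Q(k)*(-449) = (14/5 + 12² - 71/5*12)*(-449) = (14/5 + 144 - 852/5)*(-449) = -118/5*(-449) = 52982/5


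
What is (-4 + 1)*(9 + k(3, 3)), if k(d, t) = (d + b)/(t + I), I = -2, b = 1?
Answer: -39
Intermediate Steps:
k(d, t) = (1 + d)/(-2 + t) (k(d, t) = (d + 1)/(t - 2) = (1 + d)/(-2 + t))
(-4 + 1)*(9 + k(3, 3)) = (-4 + 1)*(9 + (1 + 3)/(-2 + 3)) = -3*(9 + 4/1) = -3*(9 + 1*4) = -3*(9 + 4) = -3*13 = -39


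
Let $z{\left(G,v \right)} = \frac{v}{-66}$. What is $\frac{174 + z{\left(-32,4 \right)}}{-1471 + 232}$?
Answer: $- \frac{820}{5841} \approx -0.14039$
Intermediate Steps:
$z{\left(G,v \right)} = - \frac{v}{66}$ ($z{\left(G,v \right)} = v \left(- \frac{1}{66}\right) = - \frac{v}{66}$)
$\frac{174 + z{\left(-32,4 \right)}}{-1471 + 232} = \frac{174 - \frac{2}{33}}{-1471 + 232} = \frac{174 - \frac{2}{33}}{-1239} = \frac{5740}{33} \left(- \frac{1}{1239}\right) = - \frac{820}{5841}$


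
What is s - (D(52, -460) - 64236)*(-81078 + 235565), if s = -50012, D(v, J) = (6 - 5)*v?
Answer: 9915543596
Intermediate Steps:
D(v, J) = v (D(v, J) = 1*v = v)
s - (D(52, -460) - 64236)*(-81078 + 235565) = -50012 - (52 - 64236)*(-81078 + 235565) = -50012 - (-64184)*154487 = -50012 - 1*(-9915593608) = -50012 + 9915593608 = 9915543596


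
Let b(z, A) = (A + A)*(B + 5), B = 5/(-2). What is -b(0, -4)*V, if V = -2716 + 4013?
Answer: 25940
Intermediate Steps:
B = -5/2 (B = 5*(-½) = -5/2 ≈ -2.5000)
b(z, A) = 5*A (b(z, A) = (A + A)*(-5/2 + 5) = (2*A)*(5/2) = 5*A)
V = 1297
-b(0, -4)*V = -5*(-4)*1297 = -(-20)*1297 = -1*(-25940) = 25940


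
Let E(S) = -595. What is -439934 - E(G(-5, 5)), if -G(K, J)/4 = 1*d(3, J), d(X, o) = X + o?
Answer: -439339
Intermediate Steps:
G(K, J) = -12 - 4*J (G(K, J) = -4*(3 + J) = -12 - 4*J)
-439934 - E(G(-5, 5)) = -439934 - 1*(-595) = -439934 + 595 = -439339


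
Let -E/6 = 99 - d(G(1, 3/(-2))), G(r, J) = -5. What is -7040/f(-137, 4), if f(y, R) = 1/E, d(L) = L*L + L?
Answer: 3336960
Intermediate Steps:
d(L) = L + L² (d(L) = L² + L = L + L²)
E = -474 (E = -6*(99 - (-5)*(1 - 5)) = -6*(99 - (-5)*(-4)) = -6*(99 - 1*20) = -6*(99 - 20) = -6*79 = -474)
f(y, R) = -1/474 (f(y, R) = 1/(-474) = -1/474)
-7040/f(-137, 4) = -7040/(-1/474) = -7040*(-474) = 3336960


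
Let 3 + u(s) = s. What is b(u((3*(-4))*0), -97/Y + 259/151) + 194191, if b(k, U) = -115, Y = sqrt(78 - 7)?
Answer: 194076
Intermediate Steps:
Y = sqrt(71) ≈ 8.4261
u(s) = -3 + s
b(u((3*(-4))*0), -97/Y + 259/151) + 194191 = -115 + 194191 = 194076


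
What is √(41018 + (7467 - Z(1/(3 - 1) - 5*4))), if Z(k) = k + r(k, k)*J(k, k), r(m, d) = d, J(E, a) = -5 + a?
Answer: √192107/2 ≈ 219.15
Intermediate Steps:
Z(k) = k + k*(-5 + k)
√(41018 + (7467 - Z(1/(3 - 1) - 5*4))) = √(41018 + (7467 - (1/(3 - 1) - 5*4)*(-4 + (1/(3 - 1) - 5*4)))) = √(41018 + (7467 - (1/2 - 20)*(-4 + (1/2 - 20)))) = √(41018 + (7467 - (½ - 20)*(-4 + (½ - 20)))) = √(41018 + (7467 - (-39)*(-4 - 39/2)/2)) = √(41018 + (7467 - (-39)*(-47)/(2*2))) = √(41018 + (7467 - 1*1833/4)) = √(41018 + (7467 - 1833/4)) = √(41018 + 28035/4) = √(192107/4) = √192107/2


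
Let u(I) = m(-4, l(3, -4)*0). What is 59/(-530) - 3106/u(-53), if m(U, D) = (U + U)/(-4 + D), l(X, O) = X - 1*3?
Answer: -823149/530 ≈ -1553.1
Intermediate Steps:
l(X, O) = -3 + X (l(X, O) = X - 3 = -3 + X)
m(U, D) = 2*U/(-4 + D) (m(U, D) = (2*U)/(-4 + D) = 2*U/(-4 + D))
u(I) = 2 (u(I) = 2*(-4)/(-4 + (-3 + 3)*0) = 2*(-4)/(-4 + 0*0) = 2*(-4)/(-4 + 0) = 2*(-4)/(-4) = 2*(-4)*(-¼) = 2)
59/(-530) - 3106/u(-53) = 59/(-530) - 3106/2 = 59*(-1/530) - 3106*½ = -59/530 - 1553 = -823149/530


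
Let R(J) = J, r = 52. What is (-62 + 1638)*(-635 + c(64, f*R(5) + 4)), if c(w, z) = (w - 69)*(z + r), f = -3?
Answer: -1323840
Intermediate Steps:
c(w, z) = (-69 + w)*(52 + z) (c(w, z) = (w - 69)*(z + 52) = (-69 + w)*(52 + z))
(-62 + 1638)*(-635 + c(64, f*R(5) + 4)) = (-62 + 1638)*(-635 + (-3588 - 69*(-3*5 + 4) + 52*64 + 64*(-3*5 + 4))) = 1576*(-635 + (-3588 - 69*(-15 + 4) + 3328 + 64*(-15 + 4))) = 1576*(-635 + (-3588 - 69*(-11) + 3328 + 64*(-11))) = 1576*(-635 + (-3588 + 759 + 3328 - 704)) = 1576*(-635 - 205) = 1576*(-840) = -1323840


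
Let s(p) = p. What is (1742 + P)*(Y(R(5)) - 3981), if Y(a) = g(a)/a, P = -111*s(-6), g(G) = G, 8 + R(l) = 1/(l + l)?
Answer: -9583840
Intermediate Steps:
R(l) = -8 + 1/(2*l) (R(l) = -8 + 1/(l + l) = -8 + 1/(2*l))
P = 666 (P = -111*(-6) = 666)
Y(a) = 1 (Y(a) = a/a = 1)
(1742 + P)*(Y(R(5)) - 3981) = (1742 + 666)*(1 - 3981) = 2408*(-3980) = -9583840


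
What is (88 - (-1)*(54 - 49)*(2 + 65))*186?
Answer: 78678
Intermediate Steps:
(88 - (-1)*(54 - 49)*(2 + 65))*186 = (88 - (-1)*5*67)*186 = (88 - (-1)*335)*186 = (88 - 1*(-335))*186 = (88 + 335)*186 = 423*186 = 78678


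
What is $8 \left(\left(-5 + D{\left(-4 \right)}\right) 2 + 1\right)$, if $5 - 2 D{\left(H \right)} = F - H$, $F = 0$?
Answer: $-64$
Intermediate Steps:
$D{\left(H \right)} = \frac{5}{2} + \frac{H}{2}$ ($D{\left(H \right)} = \frac{5}{2} - \frac{0 - H}{2} = \frac{5}{2} - \frac{\left(-1\right) H}{2} = \frac{5}{2} + \frac{H}{2}$)
$8 \left(\left(-5 + D{\left(-4 \right)}\right) 2 + 1\right) = 8 \left(\left(-5 + \left(\frac{5}{2} + \frac{1}{2} \left(-4\right)\right)\right) 2 + 1\right) = 8 \left(\left(-5 + \left(\frac{5}{2} - 2\right)\right) 2 + 1\right) = 8 \left(\left(-5 + \frac{1}{2}\right) 2 + 1\right) = 8 \left(\left(- \frac{9}{2}\right) 2 + 1\right) = 8 \left(-9 + 1\right) = 8 \left(-8\right) = -64$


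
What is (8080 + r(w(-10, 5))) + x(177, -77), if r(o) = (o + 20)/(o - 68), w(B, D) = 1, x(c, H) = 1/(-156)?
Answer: 84448817/10452 ≈ 8079.7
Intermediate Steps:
x(c, H) = -1/156
r(o) = (20 + o)/(-68 + o)
(8080 + r(w(-10, 5))) + x(177, -77) = (8080 + (20 + 1)/(-68 + 1)) - 1/156 = (8080 + 21/(-67)) - 1/156 = (8080 - 1/67*21) - 1/156 = (8080 - 21/67) - 1/156 = 541339/67 - 1/156 = 84448817/10452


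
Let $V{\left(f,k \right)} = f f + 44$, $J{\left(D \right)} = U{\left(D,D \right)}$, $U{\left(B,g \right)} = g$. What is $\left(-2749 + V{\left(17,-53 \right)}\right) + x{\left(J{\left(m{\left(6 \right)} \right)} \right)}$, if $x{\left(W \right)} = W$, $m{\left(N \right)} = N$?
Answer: $-2410$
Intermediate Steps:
$J{\left(D \right)} = D$
$V{\left(f,k \right)} = 44 + f^{2}$ ($V{\left(f,k \right)} = f^{2} + 44 = 44 + f^{2}$)
$\left(-2749 + V{\left(17,-53 \right)}\right) + x{\left(J{\left(m{\left(6 \right)} \right)} \right)} = \left(-2749 + \left(44 + 17^{2}\right)\right) + 6 = \left(-2749 + \left(44 + 289\right)\right) + 6 = \left(-2749 + 333\right) + 6 = -2416 + 6 = -2410$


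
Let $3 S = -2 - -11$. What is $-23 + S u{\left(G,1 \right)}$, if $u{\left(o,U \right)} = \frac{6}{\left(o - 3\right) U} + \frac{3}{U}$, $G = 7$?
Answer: $- \frac{19}{2} \approx -9.5$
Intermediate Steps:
$u{\left(o,U \right)} = \frac{3}{U} + \frac{6}{U \left(-3 + o\right)}$ ($u{\left(o,U \right)} = \frac{6}{\left(-3 + o\right) U} + \frac{3}{U} = \frac{6}{U \left(-3 + o\right)} + \frac{3}{U} = \frac{3}{U} + \frac{6}{U \left(-3 + o\right)}$)
$S = 3$ ($S = \frac{-2 - -11}{3} = \frac{-2 + 11}{3} = \frac{1}{3} \cdot 9 = 3$)
$-23 + S u{\left(G,1 \right)} = -23 + 3 \frac{3 \left(-1 + 7\right)}{1 \left(-3 + 7\right)} = -23 + 3 \cdot 3 \cdot 1 \cdot \frac{1}{4} \cdot 6 = -23 + 3 \cdot \frac{9}{2} = -23 + \frac{27}{2} = - \frac{19}{2}$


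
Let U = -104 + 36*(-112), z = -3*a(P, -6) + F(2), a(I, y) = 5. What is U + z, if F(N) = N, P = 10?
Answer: -4149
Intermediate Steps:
z = -13 (z = -3*5 + 2 = -15 + 2 = -13)
U = -4136 (U = -104 - 4032 = -4136)
U + z = -4136 - 13 = -4149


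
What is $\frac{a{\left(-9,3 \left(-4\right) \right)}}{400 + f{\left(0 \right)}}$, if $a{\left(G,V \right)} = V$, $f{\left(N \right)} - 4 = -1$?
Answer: $- \frac{12}{403} \approx -0.029777$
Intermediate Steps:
$f{\left(N \right)} = 3$ ($f{\left(N \right)} = 4 - 1 = 3$)
$\frac{a{\left(-9,3 \left(-4\right) \right)}}{400 + f{\left(0 \right)}} = \frac{3 \left(-4\right)}{400 + 3} = \frac{1}{403} \left(-12\right) = - \frac{12}{403}$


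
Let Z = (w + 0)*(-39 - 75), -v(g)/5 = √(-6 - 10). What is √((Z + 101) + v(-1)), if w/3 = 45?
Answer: √(-15289 - 20*I) ≈ 0.0809 - 123.65*I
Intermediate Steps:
w = 135 (w = 3*45 = 135)
v(g) = -20*I (v(g) = -5*√(-6 - 10) = -20*I)
Z = -15390 (Z = (135 + 0)*(-39 - 75) = 135*(-114) = -15390)
√((Z + 101) + v(-1)) = √((-15390 + 101) - 20*I) = √(-15289 - 20*I)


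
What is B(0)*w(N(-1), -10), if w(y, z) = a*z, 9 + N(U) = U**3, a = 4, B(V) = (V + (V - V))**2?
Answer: 0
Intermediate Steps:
B(V) = V**2 (B(V) = (V + 0)**2 = V**2)
N(U) = -9 + U**3
w(y, z) = 4*z
B(0)*w(N(-1), -10) = 0**2*(4*(-10)) = 0*(-40) = 0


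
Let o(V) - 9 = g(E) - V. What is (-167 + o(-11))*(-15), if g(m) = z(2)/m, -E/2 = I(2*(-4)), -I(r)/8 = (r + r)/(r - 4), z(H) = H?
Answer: 70515/32 ≈ 2203.6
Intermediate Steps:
I(r) = -16*r/(-4 + r) (I(r) = -8*(r + r)/(r - 4) = -8*2*r/(-4 + r) = -16*r/(-4 + r))
E = 64/3 (E = -(-32)*2*(-4)/(-4 + 2*(-4)) = -(-32)*(-8)/(-4 - 8) = -(-32)*(-8)/(-12) = -(-32)*(-8)*(-1)/12 = -2*(-32/3) = 64/3 ≈ 21.333)
g(m) = 2/m
o(V) = 291/32 - V (o(V) = 9 + (2/(64/3) - V) = 9 + (2*(3/64) - V) = 9 + (3/32 - V) = 291/32 - V)
(-167 + o(-11))*(-15) = (-167 + (291/32 - 1*(-11)))*(-15) = (-167 + (291/32 + 11))*(-15) = (-167 + 643/32)*(-15) = -4701/32*(-15) = 70515/32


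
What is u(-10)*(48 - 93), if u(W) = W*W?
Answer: -4500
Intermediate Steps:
u(W) = W²
u(-10)*(48 - 93) = (-10)²*(48 - 93) = 100*(-45) = -4500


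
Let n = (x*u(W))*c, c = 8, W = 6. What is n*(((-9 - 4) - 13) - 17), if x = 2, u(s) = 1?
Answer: -688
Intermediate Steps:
n = 16 (n = (2*1)*8 = 2*8 = 16)
n*(((-9 - 4) - 13) - 17) = 16*(((-9 - 4) - 13) - 17) = 16*((-13 - 13) - 17) = 16*(-26 - 17) = 16*(-43) = -688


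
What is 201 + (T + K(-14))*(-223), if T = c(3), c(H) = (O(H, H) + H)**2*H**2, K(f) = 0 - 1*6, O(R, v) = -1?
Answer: -6489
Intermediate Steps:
K(f) = -6 (K(f) = 0 - 6 = -6)
c(H) = H**2*(-1 + H)**2 (c(H) = (-1 + H)**2*H**2 = H**2*(-1 + H)**2)
T = 36 (T = 3**2*(-1 + 3)**2 = 9*2**2 = 9*4 = 36)
201 + (T + K(-14))*(-223) = 201 + (36 - 6)*(-223) = 201 + 30*(-223) = 201 - 6690 = -6489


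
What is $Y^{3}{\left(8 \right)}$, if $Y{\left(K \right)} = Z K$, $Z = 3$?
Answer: $13824$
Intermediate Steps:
$Y{\left(K \right)} = 3 K$
$Y^{3}{\left(8 \right)} = \left(3 \cdot 8\right)^{3} = 24^{3} = 13824$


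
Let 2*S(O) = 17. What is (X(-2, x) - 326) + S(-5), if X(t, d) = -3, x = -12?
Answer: -641/2 ≈ -320.50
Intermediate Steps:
S(O) = 17/2 (S(O) = (1/2)*17 = 17/2)
(X(-2, x) - 326) + S(-5) = (-3 - 326) + 17/2 = -329 + 17/2 = -641/2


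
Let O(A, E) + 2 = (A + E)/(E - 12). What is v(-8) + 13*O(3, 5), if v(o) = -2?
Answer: -300/7 ≈ -42.857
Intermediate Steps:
O(A, E) = -2 + (A + E)/(-12 + E) (O(A, E) = -2 + (A + E)/(E - 12) = -2 + (A + E)/(-12 + E))
v(-8) + 13*O(3, 5) = -2 + 13*((24 + 3 - 1*5)/(-12 + 5)) = -2 + 13*((24 + 3 - 5)/(-7)) = -2 + 13*(-⅐*22) = -2 + 13*(-22/7) = -2 - 286/7 = -300/7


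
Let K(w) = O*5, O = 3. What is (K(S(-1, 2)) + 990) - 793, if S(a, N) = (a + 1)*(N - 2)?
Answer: 212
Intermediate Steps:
S(a, N) = (1 + a)*(-2 + N)
K(w) = 15 (K(w) = 3*5 = 15)
(K(S(-1, 2)) + 990) - 793 = (15 + 990) - 793 = 1005 - 793 = 212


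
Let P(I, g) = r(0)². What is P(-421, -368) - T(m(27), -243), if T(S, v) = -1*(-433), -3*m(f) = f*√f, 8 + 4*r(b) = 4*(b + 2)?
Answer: -433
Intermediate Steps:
r(b) = b (r(b) = -2 + (4*(b + 2))/4 = -2 + (4*(2 + b))/4 = -2 + (8 + 4*b)/4 = -2 + (2 + b) = b)
m(f) = -f^(3/2)/3 (m(f) = -f*√f/3 = -f^(3/2)/3)
P(I, g) = 0 (P(I, g) = 0² = 0)
T(S, v) = 433
P(-421, -368) - T(m(27), -243) = 0 - 1*433 = 0 - 433 = -433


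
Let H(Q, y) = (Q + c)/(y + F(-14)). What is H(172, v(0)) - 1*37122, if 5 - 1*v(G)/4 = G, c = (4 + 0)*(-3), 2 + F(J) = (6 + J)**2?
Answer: -1521922/41 ≈ -37120.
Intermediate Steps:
F(J) = -2 + (6 + J)**2
c = -12 (c = 4*(-3) = -12)
v(G) = 20 - 4*G
H(Q, y) = (-12 + Q)/(62 + y) (H(Q, y) = (Q - 12)/(y + (-2 + (6 - 14)**2)) = (-12 + Q)/(y + (-2 + (-8)**2)) = (-12 + Q)/(y + (-2 + 64)) = (-12 + Q)/(y + 62) = (-12 + Q)/(62 + y))
H(172, v(0)) - 1*37122 = (-12 + 172)/(62 + (20 - 4*0)) - 1*37122 = 160/(62 + (20 + 0)) - 37122 = 160/(62 + 20) - 37122 = 160/82 - 37122 = (1/82)*160 - 37122 = 80/41 - 37122 = -1521922/41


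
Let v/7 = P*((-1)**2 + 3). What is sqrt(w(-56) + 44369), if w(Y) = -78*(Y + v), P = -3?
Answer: sqrt(55289) ≈ 235.14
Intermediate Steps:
v = -84 (v = 7*(-3*((-1)**2 + 3)) = 7*(-3*(1 + 3)) = 7*(-3*4) = 7*(-12) = -84)
w(Y) = 6552 - 78*Y (w(Y) = -78*(Y - 84) = -78*(-84 + Y) = 6552 - 78*Y)
sqrt(w(-56) + 44369) = sqrt((6552 - 78*(-56)) + 44369) = sqrt((6552 + 4368) + 44369) = sqrt(10920 + 44369) = sqrt(55289)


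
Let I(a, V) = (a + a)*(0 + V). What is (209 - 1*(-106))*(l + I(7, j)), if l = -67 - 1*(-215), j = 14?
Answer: 108360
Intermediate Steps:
l = 148 (l = -67 + 215 = 148)
I(a, V) = 2*V*a (I(a, V) = (2*a)*V = 2*V*a)
(209 - 1*(-106))*(l + I(7, j)) = (209 - 1*(-106))*(148 + 2*14*7) = (209 + 106)*(148 + 196) = 315*344 = 108360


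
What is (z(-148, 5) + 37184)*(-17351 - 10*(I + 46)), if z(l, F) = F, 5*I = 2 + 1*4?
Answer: -662819547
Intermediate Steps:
I = 6/5 (I = (2 + 1*4)/5 = (2 + 4)/5 = (⅕)*6 = 6/5 ≈ 1.2000)
(z(-148, 5) + 37184)*(-17351 - 10*(I + 46)) = (5 + 37184)*(-17351 - 10*(6/5 + 46)) = 37189*(-17351 - 10*236/5) = 37189*(-17351 - 472) = 37189*(-17823) = -662819547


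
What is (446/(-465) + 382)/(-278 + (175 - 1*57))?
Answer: -5537/2325 ≈ -2.3815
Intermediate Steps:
(446/(-465) + 382)/(-278 + (175 - 1*57)) = (446*(-1/465) + 382)/(-278 + (175 - 57)) = (-446/465 + 382)/(-278 + 118) = (177184/465)/(-160) = (177184/465)*(-1/160) = -5537/2325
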